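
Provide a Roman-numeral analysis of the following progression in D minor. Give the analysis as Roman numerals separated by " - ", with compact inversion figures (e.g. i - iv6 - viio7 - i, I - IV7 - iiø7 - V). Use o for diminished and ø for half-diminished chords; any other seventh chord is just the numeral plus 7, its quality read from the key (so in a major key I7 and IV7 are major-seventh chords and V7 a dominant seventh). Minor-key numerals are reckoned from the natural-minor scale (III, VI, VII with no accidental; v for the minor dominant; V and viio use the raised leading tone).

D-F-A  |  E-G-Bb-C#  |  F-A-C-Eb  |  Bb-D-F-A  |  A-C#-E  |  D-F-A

D-F-A: minor triad on D = scale degree 1 → i.
E-G-Bb-C#: fully diminished seventh chord on C# = scale degree 7 → viio65.
F-A-C-Eb: chromatic; F is V of VI, so V7/VI.
Bb-D-F-A has root Bb, degree 6 in D minor, so VI7.
A-C#-E: major triad on A = scale degree 5 → V.
D-F-A has root D, degree 1 in D minor, so i.

i - viio65 - V7/VI - VI7 - V - i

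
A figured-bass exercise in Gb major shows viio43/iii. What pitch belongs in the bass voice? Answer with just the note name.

The applied chord viio43/iii is rooted on A: A-C-Eb-Gb.
The figure 43 means second inversion — the fifth is in the bass.

Eb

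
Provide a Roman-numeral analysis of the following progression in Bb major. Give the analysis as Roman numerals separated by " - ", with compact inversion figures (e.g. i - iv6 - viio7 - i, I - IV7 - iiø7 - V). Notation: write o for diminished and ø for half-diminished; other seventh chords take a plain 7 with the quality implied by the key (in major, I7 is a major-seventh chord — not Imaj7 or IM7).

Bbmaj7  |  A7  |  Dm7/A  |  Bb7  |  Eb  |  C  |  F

I7 - V7/iii - iii43 - V7/IV - IV - V/V - V

Bbmaj7: major seventh chord on Bb = scale degree 1 → I7.
A7 is the secondary dominant of iii (dominant seventh chord on A): V7/iii.
Dm7/A: minor seventh chord on D = scale degree 3 → iii43.
Bb7: chromatic; Bb is V of IV, so V7/IV.
Eb has root Eb, degree 4 in Bb major, so IV.
C is the secondary dominant of V (major triad on C): V/V.
F: major triad on F = scale degree 5 → V.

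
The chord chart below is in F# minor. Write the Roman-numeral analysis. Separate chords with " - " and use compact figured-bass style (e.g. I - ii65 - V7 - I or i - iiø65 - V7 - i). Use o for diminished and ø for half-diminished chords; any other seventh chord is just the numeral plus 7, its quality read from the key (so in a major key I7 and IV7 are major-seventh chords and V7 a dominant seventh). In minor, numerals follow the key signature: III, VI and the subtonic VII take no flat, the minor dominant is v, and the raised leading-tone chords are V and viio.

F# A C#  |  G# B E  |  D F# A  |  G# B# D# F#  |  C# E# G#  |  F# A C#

F#-A-C#: root F# is the tonic; minor triad there is i.
G#-B-E: major triad on E = scale degree 7 → VII6.
D-F#-A: major triad on D = scale degree 6 → VI.
G#-B#-D#-F#: a dominant seventh chord on G#, the applied dominant of V → V7/V.
C#-E#-G# has root C#, degree 5 in F# minor, so V.
F#-A-C# has root F#, degree 1 in F# minor, so i.

i - VII6 - VI - V7/V - V - i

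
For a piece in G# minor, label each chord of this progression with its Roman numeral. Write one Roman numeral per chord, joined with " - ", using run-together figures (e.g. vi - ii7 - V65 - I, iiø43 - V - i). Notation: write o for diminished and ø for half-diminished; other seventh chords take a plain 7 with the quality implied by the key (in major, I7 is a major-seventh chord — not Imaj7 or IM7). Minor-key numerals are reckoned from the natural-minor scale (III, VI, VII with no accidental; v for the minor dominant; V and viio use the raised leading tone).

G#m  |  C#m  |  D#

i - iv - V

G#m: minor triad on G# = scale degree 1 → i.
C#m has root C#, degree 4 in G# minor, so iv.
D#: root D# is the dominant; major triad there is V.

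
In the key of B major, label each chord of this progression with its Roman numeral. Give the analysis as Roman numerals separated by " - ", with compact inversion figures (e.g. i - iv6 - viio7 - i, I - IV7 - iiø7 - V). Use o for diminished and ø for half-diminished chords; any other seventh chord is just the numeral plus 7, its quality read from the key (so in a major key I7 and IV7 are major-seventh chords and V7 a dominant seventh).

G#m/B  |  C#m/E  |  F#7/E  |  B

G#m/B: minor triad on G# = scale degree 6 → vi6.
C#m/E: minor triad on C# = scale degree 2 → ii6.
F#7/E: root F# is the dominant; dominant seventh chord there is V42.
B: root B is the tonic; major triad there is I.

vi6 - ii6 - V42 - I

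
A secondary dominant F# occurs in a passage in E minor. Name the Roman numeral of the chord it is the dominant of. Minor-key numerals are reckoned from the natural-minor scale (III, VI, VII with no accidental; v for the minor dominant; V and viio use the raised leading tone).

The chord is a major triad on F#.
A dominant resolves down a perfect fifth: F# → B. In E minor, B is scale degree 5, i.e. V.

V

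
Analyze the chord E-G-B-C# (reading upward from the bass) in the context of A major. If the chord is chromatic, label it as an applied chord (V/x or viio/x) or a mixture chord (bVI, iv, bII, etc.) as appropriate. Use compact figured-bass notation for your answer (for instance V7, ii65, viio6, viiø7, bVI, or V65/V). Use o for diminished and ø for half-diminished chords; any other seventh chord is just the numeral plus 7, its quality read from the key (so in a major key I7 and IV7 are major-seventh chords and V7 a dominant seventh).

viiø65/IV

The pitches C#-E-G-B form a half-diminished seventh chord rooted on C#.
C# sits a half step below D (IV in A major); a diminished chord there is the applied leading-tone chord of IV.
With E in the bass the chord is in first inversion, so the figured bass is 65.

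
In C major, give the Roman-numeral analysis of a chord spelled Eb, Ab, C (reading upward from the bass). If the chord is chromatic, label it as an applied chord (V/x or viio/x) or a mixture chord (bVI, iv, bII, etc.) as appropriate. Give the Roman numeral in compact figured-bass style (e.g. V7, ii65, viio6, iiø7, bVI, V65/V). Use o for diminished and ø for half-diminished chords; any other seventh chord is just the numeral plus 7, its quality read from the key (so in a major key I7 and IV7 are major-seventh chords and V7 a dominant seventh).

Stacked in thirds the chord is Ab-C-Eb: a major triad on Ab.
Ab is the lowered sixth degree of C major (diatonic 6 would be A). This is a major triad on the lowered sixth degree, borrowed from the parallel minor.
With Eb in the bass the chord is in second inversion, so the figured bass is 64.

bVI64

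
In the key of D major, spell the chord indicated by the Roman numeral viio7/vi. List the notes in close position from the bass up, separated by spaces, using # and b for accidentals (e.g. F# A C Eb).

The slash marks an applied leading-tone chord: viio of vi. In D major, vi is B, so the leading tone to it is A#, a half step below.
Building a fully diminished seventh chord on A# gives A#-C#-E-G.

A# C# E G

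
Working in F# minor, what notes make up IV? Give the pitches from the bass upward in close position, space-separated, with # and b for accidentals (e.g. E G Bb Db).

B D# F#

Scale degree 4 in F# minor is B; here the chord built on it is altered to a major triad. IV is the major subdominant, borrowed from the parallel major.
So the chord is B-D#-F#.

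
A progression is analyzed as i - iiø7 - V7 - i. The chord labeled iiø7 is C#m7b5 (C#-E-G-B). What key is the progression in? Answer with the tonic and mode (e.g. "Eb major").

B minor

The chord C#m7b5 is a half-diminished seventh chord rooted on C#; its label is iiø7.
iiø7 on C# implies C# is the supertonic; that puts the tonic at B, and the lowercase numeral fits minor mode.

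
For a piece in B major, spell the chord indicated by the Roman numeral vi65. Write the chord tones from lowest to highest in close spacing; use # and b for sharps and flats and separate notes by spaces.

In B major, the submediant is G#, and the diatonic chord built there is a minor seventh chord.
Stacking thirds from G# gives G#-B-D#-F#.
With the 65 figure the chord is in first inversion; from the bass B upward in close position it reads B-D#-F#-G#.

B D# F# G#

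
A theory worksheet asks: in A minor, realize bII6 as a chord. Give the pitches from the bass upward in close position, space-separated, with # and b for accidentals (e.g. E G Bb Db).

Scale degree 2 in A minor is B; lowering it a half step gives Bb. bII6 is the Neapolitan sixth — a major triad on the lowered second degree, here in its customary first inversion.
So the chord is Bb-D-F.
With the 6 figure the chord is in first inversion; from the bass D upward in close position it reads D-F-Bb.

D F Bb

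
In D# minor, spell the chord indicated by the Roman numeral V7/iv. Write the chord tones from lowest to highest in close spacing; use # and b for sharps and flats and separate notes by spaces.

D# F## A# C#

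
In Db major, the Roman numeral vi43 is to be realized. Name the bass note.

vi in Db major has root Bb; the chord is Bb-Db-F-Ab.
The figure 43 means second inversion — the fifth is in the bass.

F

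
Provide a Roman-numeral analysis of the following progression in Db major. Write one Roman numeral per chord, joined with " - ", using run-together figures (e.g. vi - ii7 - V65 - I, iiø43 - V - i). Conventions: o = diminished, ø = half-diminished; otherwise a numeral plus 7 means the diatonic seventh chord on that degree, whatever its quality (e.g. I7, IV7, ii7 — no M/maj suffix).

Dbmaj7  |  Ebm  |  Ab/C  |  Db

I7 - ii - V6 - I

Dbmaj7 has root Db, degree 1 in Db major, so I7.
Ebm: root Eb is the supertonic; minor triad there is ii.
Ab/C: root Ab is the dominant; major triad there is V6.
Db has root Db, degree 1 in Db major, so I.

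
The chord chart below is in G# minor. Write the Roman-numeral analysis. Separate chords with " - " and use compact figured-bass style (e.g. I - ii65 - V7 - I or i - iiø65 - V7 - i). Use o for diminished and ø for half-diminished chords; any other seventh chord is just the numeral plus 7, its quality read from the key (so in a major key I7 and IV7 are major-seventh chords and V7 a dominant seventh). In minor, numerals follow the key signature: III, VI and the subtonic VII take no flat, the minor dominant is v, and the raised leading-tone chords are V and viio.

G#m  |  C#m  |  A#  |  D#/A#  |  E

i - iv - V/V - V64 - VI

G#m: minor triad on G# = scale degree 1 → i.
C#m: minor triad on C# = scale degree 4 → iv.
A#: chromatic; A# is V of V, so V/V.
D#/A#: root D# is the dominant; major triad there is V64.
E has root E, degree 6 in G# minor, so VI.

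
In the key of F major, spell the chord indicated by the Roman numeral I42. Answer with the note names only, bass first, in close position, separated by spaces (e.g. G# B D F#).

E F A C

In F major, scale degree 1 is F, and the diatonic chord built there is a major seventh chord.
Stacking thirds from F gives F-A-C-E.
With the 42 figure the chord is in third inversion; from the bass E upward in close position it reads E-F-A-C.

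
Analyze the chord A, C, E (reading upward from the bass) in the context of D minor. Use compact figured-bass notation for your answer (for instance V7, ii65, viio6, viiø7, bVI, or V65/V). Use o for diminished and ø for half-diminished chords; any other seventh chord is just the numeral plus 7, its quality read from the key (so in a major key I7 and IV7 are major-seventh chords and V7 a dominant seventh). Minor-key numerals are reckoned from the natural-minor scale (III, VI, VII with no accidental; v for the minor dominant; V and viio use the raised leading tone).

The pitches A-C-E form a minor triad rooted on A.
A is scale degree 5 in D minor, and a minor triad on that degree is written v.

v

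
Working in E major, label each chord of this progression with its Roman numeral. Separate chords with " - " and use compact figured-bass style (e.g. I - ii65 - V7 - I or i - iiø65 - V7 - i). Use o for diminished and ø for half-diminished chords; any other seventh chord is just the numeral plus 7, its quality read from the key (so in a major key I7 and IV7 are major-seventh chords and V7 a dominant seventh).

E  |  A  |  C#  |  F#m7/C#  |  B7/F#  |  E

I - IV - V/ii - ii43 - V43 - I

E has root E, degree 1 in E major, so I.
A: root A is the subdominant; major triad there is IV.
C#: chromatic; C# is V of ii, so V/ii.
F#m7/C#: minor seventh chord on F# = scale degree 2 → ii43.
B7/F#: root B is the dominant; dominant seventh chord there is V43.
E: major triad on E = scale degree 1 → I.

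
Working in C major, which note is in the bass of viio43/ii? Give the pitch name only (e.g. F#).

The applied chord viio43/ii is rooted on C#: C#-E-G-Bb.
The figure 43 means second inversion — the fifth is in the bass.

G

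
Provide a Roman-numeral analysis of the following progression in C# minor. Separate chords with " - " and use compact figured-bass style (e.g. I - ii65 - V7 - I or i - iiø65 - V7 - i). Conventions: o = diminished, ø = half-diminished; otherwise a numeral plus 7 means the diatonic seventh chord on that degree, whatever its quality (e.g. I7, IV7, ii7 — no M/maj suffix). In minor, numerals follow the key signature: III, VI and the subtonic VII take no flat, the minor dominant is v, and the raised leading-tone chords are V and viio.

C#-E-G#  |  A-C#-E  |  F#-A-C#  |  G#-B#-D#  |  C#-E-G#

i - VI - iv - V - i

C#-E-G# has root C#, degree 1 in C# minor, so i.
A-C#-E has root A, degree 6 in C# minor, so VI.
F#-A-C#: root F# is the subdominant; minor triad there is iv.
G#-B#-D# has root G#, degree 5 in C# minor, so V.
C#-E-G#: minor triad on C# = scale degree 1 → i.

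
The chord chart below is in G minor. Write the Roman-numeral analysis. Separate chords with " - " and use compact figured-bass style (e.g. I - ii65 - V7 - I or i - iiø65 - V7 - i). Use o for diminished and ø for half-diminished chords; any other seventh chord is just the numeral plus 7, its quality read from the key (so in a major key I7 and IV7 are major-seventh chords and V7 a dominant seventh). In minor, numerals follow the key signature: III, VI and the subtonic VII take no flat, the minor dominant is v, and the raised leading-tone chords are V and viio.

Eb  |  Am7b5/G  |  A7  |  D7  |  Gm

Eb: root Eb is the submediant; major triad there is VI.
Am7b5/G: root A is the supertonic; half-diminished seventh chord there is iiø42.
A7: chromatic; A is V of V, so V7/V.
D7: dominant seventh chord on D = scale degree 5 → V7.
Gm: minor triad on G = scale degree 1 → i.

VI - iiø42 - V7/V - V7 - i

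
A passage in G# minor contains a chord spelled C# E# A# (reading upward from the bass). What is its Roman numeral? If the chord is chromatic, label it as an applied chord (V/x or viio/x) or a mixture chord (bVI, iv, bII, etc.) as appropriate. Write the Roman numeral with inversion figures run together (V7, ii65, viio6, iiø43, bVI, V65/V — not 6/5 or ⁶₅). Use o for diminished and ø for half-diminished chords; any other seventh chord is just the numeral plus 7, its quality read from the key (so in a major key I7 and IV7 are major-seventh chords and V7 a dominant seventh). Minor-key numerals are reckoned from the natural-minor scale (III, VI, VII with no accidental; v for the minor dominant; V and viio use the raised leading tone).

ii6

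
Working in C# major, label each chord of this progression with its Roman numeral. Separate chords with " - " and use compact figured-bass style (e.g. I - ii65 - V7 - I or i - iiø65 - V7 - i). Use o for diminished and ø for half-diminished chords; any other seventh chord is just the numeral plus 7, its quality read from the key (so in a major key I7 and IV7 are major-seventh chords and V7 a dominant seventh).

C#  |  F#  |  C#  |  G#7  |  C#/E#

I - IV - I - V7 - I6

C#: major triad on C# = scale degree 1 → I.
F#: major triad on F# = scale degree 4 → IV.
C#: major triad on C# = scale degree 1 → I.
G#7: dominant seventh chord on G# = scale degree 5 → V7.
C#/E#: major triad on C# = scale degree 1 → I6.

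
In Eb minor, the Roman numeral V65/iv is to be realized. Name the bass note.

G

The applied chord V65/iv is rooted on Eb: Eb-G-Bb-Db.
The figure 65 means first inversion — the third is in the bass.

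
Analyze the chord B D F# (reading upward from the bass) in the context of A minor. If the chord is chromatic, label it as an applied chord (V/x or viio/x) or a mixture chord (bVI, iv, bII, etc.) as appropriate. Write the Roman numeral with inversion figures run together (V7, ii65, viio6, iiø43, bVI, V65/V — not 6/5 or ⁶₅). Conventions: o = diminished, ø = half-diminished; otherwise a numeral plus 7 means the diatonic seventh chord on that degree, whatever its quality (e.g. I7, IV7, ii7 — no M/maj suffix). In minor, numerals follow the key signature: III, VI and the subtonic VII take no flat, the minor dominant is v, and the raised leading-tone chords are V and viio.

Stacked in thirds the chord is B-D-F#: a minor triad on B.
B is the second degree of A minor. This is the minor supertonic, borrowed from the parallel major (the Dorian ii).

ii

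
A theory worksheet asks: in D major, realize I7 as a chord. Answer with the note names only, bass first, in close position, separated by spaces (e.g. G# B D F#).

D F# A C#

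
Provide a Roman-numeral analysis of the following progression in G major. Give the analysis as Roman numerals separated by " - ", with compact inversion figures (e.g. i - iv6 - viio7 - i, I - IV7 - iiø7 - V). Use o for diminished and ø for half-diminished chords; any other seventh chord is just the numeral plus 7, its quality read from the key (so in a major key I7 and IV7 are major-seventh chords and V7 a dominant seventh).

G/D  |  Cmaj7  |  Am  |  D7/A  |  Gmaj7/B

I64 - IV7 - ii - V43 - I65

G/D: root G is the tonic; major triad there is I64.
Cmaj7: major seventh chord on C = scale degree 4 → IV7.
Am: minor triad on A = scale degree 2 → ii.
D7/A: root D is the dominant; dominant seventh chord there is V43.
Gmaj7/B: major seventh chord on G = scale degree 1 → I65.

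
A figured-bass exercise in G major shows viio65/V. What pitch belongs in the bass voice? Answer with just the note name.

The applied chord viio65/V is rooted on C#: C#-E-G-Bb.
The figure 65 means first inversion — the third is in the bass.

E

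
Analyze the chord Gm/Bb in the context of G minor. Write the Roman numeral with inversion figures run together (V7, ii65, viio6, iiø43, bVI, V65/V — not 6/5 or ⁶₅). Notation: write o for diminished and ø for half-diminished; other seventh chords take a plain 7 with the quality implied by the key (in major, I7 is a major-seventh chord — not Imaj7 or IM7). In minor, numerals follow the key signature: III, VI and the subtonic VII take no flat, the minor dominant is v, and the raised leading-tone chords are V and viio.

The pitches G-Bb-D form a minor triad rooted on G.
In G minor, G is the tonic; the diatonic minor triad there is i.
With Bb in the bass the chord is in first inversion, so the figured bass is 6.

i6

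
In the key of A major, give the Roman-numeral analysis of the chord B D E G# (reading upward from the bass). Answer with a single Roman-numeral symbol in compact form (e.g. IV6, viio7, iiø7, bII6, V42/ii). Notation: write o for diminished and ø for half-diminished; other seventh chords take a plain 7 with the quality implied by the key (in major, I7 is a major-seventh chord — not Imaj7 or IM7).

V43

The pitches E-G#-B-D form a dominant seventh chord rooted on E.
E is scale degree 5 in A major, and a dominant seventh chord on that degree is written V7.
With B in the bass the chord is in second inversion, so the figured bass is 43.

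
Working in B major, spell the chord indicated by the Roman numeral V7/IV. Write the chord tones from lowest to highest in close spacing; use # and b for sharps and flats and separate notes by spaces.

B D# F# A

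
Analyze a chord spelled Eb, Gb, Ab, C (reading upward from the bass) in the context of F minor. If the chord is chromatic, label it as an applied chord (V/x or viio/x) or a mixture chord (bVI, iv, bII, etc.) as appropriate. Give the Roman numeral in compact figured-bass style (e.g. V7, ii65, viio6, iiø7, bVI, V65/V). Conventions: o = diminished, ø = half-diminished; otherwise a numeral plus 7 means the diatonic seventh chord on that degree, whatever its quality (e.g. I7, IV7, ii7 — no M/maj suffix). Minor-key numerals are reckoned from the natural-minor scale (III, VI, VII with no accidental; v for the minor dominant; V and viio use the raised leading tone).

V43/VI

The pitches Ab-C-Eb-Gb form a dominant seventh chord rooted on Ab.
Ab is not a diatonic chord root with this quality in F minor, but it lies a perfect fifth above Db (VI), so the chord functions as an applied dominant of VI.
With Eb in the bass the chord is in second inversion, so the figured bass is 43.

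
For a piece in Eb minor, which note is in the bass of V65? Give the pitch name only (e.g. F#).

V in Eb minor has root Bb; the chord is Bb-D-F-Ab.
The figure 65 means first inversion — the third is in the bass.

D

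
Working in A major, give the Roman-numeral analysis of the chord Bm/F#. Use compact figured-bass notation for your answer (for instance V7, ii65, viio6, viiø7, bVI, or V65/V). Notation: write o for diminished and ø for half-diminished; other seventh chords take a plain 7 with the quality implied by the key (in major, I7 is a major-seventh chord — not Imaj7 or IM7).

ii64

Stacked in thirds the chord is B-D-F#: a minor triad on B.
B is scale degree 2 in A major, and a minor triad on that degree is written ii.
With F# in the bass the chord is in second inversion, so the figured bass is 64.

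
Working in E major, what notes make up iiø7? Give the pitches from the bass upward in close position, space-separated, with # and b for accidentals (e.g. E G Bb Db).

Scale degree 2 in E major is F#; here the chord built on it is altered to a half-diminished seventh chord. iiø7 is the half-diminished supertonic seventh, borrowed from the parallel minor.
So the chord is F#-A-C-E, a half-diminished seventh chord.

F# A C E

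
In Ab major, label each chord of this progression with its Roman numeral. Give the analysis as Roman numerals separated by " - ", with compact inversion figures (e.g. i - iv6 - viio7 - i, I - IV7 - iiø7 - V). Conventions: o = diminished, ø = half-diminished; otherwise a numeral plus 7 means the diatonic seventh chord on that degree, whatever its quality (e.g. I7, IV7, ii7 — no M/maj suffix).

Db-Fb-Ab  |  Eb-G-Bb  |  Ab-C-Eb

iv - V - I

Db-Fb-Ab: Db with this quality isn't in the key; it's iv, borrowed from the parallel minor.
Eb-G-Bb has root Eb, degree 5 in Ab major, so V.
Ab-C-Eb: root Ab is the tonic; major triad there is I.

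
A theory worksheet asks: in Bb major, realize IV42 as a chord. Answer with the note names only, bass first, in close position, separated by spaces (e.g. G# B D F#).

The numeral's case and figure indicate a major seventh chord. In Bb major its root, the subdominant, is Eb.
Stacking thirds from Eb gives Eb-G-Bb-D.
The figured bass 42 indicates third inversion, placing the seventh (D) in the bass: D-Eb-G-Bb.

D Eb G Bb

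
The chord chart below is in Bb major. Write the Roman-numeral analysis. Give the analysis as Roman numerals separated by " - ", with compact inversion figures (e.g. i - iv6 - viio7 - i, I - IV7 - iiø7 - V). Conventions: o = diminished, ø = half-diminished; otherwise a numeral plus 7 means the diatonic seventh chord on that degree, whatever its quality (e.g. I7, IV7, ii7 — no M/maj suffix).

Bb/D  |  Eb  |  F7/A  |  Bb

I6 - IV - V65 - I

Bb/D has root Bb, degree 1 in Bb major, so I6.
Eb: root Eb is the subdominant; major triad there is IV.
F7/A: root F is the dominant; dominant seventh chord there is V65.
Bb: root Bb is the tonic; major triad there is I.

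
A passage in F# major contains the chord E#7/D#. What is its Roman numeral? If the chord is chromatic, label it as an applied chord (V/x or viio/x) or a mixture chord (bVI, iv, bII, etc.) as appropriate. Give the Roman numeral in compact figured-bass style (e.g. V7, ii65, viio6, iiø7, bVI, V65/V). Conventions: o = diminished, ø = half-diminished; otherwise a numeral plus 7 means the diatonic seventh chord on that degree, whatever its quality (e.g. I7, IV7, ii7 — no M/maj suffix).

V42/iii

Stacked in thirds the chord is E#-G##-B#-D#: a dominant seventh chord on E#.
E# is not a diatonic chord root with this quality in F# major, but it lies a perfect fifth above A# (iii), so the chord functions as an applied dominant of iii.
With D# in the bass the chord is in third inversion, so the figured bass is 42.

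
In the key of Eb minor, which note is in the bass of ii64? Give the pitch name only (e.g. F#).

C

ii in Eb minor has root F; the chord is F-Ab-C.
The figure 64 means second inversion — the fifth is in the bass.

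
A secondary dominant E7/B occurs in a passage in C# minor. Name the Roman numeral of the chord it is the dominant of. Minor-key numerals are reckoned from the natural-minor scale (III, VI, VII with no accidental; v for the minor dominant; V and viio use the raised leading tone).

VI

The chord is a dominant seventh chord on E.
A dominant resolves down a perfect fifth: E → A. In C# minor, A is scale degree 6, i.e. VI.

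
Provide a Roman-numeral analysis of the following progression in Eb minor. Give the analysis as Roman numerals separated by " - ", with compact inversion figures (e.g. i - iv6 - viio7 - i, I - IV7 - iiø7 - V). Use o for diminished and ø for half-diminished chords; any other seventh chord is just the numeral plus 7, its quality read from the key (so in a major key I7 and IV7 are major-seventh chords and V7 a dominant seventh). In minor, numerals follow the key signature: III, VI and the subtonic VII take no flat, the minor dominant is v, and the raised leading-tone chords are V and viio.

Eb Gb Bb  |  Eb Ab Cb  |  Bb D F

i - iv64 - V

Eb-Gb-Bb has root Eb, degree 1 in Eb minor, so i.
Eb-Ab-Cb: root Ab is the subdominant; minor triad there is iv64.
Bb-D-F: root Bb is the dominant; major triad there is V.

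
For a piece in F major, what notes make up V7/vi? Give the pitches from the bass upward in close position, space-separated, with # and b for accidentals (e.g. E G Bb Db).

V7/vi is a secondary dominant — the dominant seventh of vi. vi in F major is D, so the applied chord's root is A, a perfect fifth above.
Building a dominant seventh chord on A gives A-C#-E-G.

A C# E G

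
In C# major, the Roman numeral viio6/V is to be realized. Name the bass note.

The applied chord viio6/V is rooted on F##: F##-A#-C#.
The figure 6 means first inversion — the third is in the bass.

A#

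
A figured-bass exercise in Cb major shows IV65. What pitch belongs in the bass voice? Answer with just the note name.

Ab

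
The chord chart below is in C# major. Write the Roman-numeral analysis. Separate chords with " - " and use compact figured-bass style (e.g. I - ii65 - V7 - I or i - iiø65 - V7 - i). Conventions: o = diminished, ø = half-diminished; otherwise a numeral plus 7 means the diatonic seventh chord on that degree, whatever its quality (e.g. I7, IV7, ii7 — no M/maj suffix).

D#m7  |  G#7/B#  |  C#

ii7 - V65 - I

D#m7: minor seventh chord on D# = scale degree 2 → ii7.
G#7/B# has root G#, degree 5 in C# major, so V65.
C# has root C#, degree 1 in C# major, so I.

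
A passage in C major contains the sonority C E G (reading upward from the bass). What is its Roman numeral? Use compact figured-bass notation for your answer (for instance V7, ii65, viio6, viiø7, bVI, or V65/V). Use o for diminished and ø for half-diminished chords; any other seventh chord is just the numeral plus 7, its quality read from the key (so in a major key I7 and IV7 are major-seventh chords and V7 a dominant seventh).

The pitches C-E-G form a major triad rooted on C.
C is scale degree 1 in C major, and a major triad on that degree is written I.

I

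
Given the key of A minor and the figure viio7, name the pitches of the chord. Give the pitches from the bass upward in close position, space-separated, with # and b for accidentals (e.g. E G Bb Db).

G# B D F

In A minor, the leading-tone chord is built on the raised seventh degree, G#.
That chord is spelled G#-B-D-F.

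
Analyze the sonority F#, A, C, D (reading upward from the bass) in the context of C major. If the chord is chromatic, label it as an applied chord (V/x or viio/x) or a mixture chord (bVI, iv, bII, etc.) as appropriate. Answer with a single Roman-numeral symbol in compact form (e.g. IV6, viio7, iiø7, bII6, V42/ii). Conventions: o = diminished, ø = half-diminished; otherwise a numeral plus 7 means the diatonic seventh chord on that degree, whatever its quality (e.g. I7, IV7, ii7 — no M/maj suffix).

Stacked in thirds the chord is D-F#-A-C: a dominant seventh chord on D.
D is not a diatonic chord root with this quality in C major, but it lies a perfect fifth above G (V), so the chord functions as an applied dominant of V.
With F# in the bass the chord is in first inversion, so the figured bass is 65.

V65/V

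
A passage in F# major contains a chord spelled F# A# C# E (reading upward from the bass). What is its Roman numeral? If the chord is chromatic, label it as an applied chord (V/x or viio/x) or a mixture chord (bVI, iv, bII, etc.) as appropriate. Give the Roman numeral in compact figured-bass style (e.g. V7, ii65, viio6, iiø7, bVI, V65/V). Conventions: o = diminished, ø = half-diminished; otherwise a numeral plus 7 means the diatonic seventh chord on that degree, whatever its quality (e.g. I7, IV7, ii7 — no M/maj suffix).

The pitches F#-A#-C#-E form a dominant seventh chord rooted on F#.
F# is not a diatonic chord root with this quality in F# major, but it lies a perfect fifth above B (IV), so the chord functions as an applied dominant of IV.

V7/IV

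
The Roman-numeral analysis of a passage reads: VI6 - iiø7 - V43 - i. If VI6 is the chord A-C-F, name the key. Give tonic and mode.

A minor

The chord F/A is a major triad rooted on F; its label is VI6.
Counting down 5 scale steps from F places the tonic on A; a major triad on degree 6 is diatonic only in minor.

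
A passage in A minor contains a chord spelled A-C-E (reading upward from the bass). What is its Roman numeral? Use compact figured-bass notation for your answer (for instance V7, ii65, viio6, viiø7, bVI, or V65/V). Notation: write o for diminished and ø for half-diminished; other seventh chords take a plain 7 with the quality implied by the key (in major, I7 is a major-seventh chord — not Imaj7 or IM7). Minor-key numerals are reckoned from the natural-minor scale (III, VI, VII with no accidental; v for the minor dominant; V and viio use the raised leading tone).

The pitches A-C-E form a minor triad rooted on A.
In A minor, A is the tonic; the diatonic minor triad there is i.

i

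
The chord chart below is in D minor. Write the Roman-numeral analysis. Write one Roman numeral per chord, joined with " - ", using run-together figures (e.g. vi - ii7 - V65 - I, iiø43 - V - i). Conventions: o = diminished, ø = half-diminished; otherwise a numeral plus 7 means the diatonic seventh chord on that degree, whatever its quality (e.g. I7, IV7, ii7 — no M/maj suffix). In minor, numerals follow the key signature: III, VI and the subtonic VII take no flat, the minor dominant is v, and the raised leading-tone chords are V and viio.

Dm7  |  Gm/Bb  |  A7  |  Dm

Dm7: root D is the tonic; minor seventh chord there is i7.
Gm/Bb: minor triad on G = scale degree 4 → iv6.
A7 has root A, degree 5 in D minor, so V7.
Dm: minor triad on D = scale degree 1 → i.

i7 - iv6 - V7 - i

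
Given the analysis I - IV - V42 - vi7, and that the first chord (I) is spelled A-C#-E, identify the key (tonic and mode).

A major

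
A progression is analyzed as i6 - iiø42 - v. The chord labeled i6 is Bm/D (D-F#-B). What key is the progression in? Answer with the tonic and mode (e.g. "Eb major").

The chord Bm/D is a minor triad rooted on B; its label is i6.
If B is scale degree 1 and the mode makes that degree carry a minor triad, the tonic is B and the mode is minor.

B minor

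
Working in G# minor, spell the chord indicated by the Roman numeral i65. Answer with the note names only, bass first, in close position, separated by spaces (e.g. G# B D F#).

B D# F# G#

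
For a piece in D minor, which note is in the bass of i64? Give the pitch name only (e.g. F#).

A

i in D minor has root D; the chord is D-F-A.
The figure 64 means second inversion — the fifth is in the bass.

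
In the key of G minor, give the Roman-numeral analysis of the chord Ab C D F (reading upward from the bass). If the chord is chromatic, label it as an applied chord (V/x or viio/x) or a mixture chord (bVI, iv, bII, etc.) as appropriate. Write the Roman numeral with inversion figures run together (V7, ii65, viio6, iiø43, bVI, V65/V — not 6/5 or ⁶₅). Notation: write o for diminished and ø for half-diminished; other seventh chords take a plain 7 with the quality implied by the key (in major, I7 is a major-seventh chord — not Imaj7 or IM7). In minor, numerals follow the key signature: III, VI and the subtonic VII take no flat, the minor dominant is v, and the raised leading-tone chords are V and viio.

viiø43/VI

Stacked in thirds the chord is D-F-Ab-C: a half-diminished seventh chord on D.
D sits a half step below Eb (VI in G minor); a diminished chord there is the applied leading-tone chord of VI.
With Ab in the bass the chord is in second inversion, so the figured bass is 43.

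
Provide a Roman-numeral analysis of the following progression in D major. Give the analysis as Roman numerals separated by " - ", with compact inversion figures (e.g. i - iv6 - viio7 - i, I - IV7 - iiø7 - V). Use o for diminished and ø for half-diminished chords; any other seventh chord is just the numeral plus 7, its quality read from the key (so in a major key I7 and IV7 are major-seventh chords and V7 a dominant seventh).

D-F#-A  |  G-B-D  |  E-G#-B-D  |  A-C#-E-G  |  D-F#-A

I - IV - V7/V - V7 - I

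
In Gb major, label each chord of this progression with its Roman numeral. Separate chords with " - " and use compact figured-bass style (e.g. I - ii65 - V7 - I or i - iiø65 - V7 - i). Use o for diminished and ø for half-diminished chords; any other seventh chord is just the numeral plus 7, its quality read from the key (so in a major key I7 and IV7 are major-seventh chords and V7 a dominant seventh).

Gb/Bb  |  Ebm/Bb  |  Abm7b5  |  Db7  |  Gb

I6 - vi64 - iiø7 - V7 - I

Gb/Bb: major triad on Gb = scale degree 1 → I6.
Ebm/Bb: minor triad on Eb = scale degree 6 → vi64.
Abm7b5: Ab with this quality isn't in the key; it's iiø7, borrowed from the parallel minor.
Db7: dominant seventh chord on Db = scale degree 5 → V7.
Gb: major triad on Gb = scale degree 1 → I.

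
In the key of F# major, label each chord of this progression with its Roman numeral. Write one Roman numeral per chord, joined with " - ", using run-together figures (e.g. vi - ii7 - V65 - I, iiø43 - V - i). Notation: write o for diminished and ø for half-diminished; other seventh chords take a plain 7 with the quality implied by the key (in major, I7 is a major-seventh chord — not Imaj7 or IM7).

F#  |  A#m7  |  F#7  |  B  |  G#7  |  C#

F# has root F#, degree 1 in F# major, so I.
A#m7: minor seventh chord on A# = scale degree 3 → iii7.
F#7: a dominant seventh chord on F#, the applied dominant of IV → V7/IV.
B: root B is the subdominant; major triad there is IV.
G#7: a dominant seventh chord on G#, the applied dominant of V → V7/V.
C#: root C# is the dominant; major triad there is V.

I - iii7 - V7/IV - IV - V7/V - V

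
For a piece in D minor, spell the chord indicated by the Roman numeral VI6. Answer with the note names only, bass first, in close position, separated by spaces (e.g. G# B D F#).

D F Bb

In D minor, scale degree 6 is Bb, and the diatonic chord built there is a major triad.
Stacking thirds from Bb gives Bb-D-F.
With the 6 figure the chord is in first inversion; from the bass D upward in close position it reads D-F-Bb.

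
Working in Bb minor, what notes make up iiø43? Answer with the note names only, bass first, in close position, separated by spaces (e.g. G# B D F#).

Gb Bb C Eb

The numeral's case and figure indicate a half-diminished seventh chord. In Bb minor its root, the supertonic, is C.
Stacking thirds from C gives C-Eb-Gb-Bb.
The figured bass 43 indicates second inversion, placing the fifth (Gb) in the bass: Gb-Bb-C-Eb.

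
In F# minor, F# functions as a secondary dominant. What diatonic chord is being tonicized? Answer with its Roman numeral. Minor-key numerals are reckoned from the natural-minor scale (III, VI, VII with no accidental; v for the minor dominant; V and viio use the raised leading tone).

The chord is a major triad on F#.
A dominant resolves down a perfect fifth: F# → B. In F# minor, B is scale degree 4, i.e. iv.

iv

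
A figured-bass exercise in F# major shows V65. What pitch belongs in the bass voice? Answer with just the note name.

E#

V in F# major has root C#; the chord is C#-E#-G#-B.
The figure 65 means first inversion — the third is in the bass.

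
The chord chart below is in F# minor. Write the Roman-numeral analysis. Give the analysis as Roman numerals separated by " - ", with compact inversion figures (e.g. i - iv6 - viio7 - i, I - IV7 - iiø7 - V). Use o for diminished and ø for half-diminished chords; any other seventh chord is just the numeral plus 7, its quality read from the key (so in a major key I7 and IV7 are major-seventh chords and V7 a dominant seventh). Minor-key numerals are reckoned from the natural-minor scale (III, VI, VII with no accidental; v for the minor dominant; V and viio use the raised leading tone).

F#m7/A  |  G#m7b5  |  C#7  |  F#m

F#m7/A has root F#, degree 1 in F# minor, so i65.
G#m7b5: root G# is the supertonic; half-diminished seventh chord there is iiø7.
C#7 has root C#, degree 5 in F# minor, so V7.
F#m has root F#, degree 1 in F# minor, so i.

i65 - iiø7 - V7 - i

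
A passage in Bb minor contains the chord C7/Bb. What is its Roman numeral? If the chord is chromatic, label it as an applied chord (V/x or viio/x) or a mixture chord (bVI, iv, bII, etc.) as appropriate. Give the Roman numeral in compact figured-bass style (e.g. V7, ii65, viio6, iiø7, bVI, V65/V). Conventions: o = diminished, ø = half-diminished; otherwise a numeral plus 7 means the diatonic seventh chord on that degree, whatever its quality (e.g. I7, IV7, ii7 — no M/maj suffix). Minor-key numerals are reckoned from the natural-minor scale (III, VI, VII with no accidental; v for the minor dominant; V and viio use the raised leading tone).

V42/V

The pitches C-E-G-Bb form a dominant seventh chord rooted on C.
C is not a diatonic chord root with this quality in Bb minor, but it lies a perfect fifth above F (V), so the chord functions as an applied dominant of V.
With Bb in the bass the chord is in third inversion, so the figured bass is 42.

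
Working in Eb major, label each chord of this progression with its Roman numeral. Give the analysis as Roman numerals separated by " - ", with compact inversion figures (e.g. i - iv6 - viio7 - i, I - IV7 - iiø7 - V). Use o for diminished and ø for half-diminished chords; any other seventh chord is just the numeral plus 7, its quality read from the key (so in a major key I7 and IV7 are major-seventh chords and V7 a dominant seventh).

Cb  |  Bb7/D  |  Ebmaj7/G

Cb: Cb with this quality isn't in the key; it's bVI, borrowed from the parallel minor.
Bb7/D: root Bb is the dominant; dominant seventh chord there is V65.
Ebmaj7/G has root Eb, degree 1 in Eb major, so I65.

bVI - V65 - I65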